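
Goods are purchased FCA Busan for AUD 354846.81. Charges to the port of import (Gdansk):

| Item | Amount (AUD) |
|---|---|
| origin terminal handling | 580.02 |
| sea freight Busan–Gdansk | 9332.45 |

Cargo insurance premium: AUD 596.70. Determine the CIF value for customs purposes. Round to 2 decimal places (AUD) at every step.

CIF value: AUD 365355.98

CIF = FCA price + pre-shipment costs + freight + insurance
CIF = 354846.81 + 580.02 + 9332.45 + 596.70 = 365355.98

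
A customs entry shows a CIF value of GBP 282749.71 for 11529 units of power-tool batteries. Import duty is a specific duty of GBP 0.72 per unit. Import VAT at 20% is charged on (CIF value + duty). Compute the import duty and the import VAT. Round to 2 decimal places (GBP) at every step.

Import duty = 11529 × 0.72 = 8300.88
VAT base = CIF + duty = 282749.71 + 8300.88 = 291050.59
Import VAT = 291050.59 × 20% = 58210.12

Import duty: GBP 8300.88; import VAT: GBP 58210.12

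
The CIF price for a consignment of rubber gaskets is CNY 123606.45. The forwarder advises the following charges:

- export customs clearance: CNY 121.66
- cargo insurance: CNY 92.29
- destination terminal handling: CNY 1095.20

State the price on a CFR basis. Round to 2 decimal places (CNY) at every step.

Not relevant to the conversion: export clearance — on the seller under both CIF and CFR; already in the CIF price and stays in the CFR price. destination terminal — on the buyer under both terms; not part of either seller's price.
From CIF to CFR, the seller no longer bears: insurance.
CFR price = 123606.45 − 92.29 = 123514.16

CFR price: CNY 123514.16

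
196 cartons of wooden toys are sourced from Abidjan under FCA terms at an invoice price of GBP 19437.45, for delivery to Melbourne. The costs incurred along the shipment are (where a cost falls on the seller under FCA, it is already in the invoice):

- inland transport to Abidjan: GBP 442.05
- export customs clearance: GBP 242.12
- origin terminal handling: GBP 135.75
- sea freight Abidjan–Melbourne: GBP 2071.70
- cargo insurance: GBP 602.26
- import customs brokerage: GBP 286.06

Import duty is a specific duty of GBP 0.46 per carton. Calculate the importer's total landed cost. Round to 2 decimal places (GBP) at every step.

FCA: the seller delivers export-cleared goods to the carrier; the buyer bears costs from that point.
Already in the invoice (seller's account under FCA): inland to port, export clearance — exclude.
CIF value = FCA price + origin terminal + freight + insurance = 19437.45 + 135.75 + 2071.70 + 602.26 = 22247.16
Import duty = 196 × 0.46 = 90.16
Buyer bears: origin terminal 135.75 + freight 2071.70 + insurance 602.26 + brokerage 286.06 + duty 90.16 = 3185.93
Landed cost = invoice 19437.45 + 3185.93 = 22623.38

Total landed cost: GBP 22623.38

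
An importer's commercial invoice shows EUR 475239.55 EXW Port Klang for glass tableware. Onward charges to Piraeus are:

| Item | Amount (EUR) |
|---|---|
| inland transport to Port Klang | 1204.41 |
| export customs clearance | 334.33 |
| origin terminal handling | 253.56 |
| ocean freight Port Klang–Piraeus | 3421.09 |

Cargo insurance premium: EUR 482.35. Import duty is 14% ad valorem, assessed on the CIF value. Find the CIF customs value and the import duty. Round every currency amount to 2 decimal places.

CIF value: EUR 480935.29; import duty: EUR 67330.94

CIF = EXW price + pre-shipment costs + freight + insurance
CIF = 475239.55 + 1204.41 + 334.33 + 253.56 + 3421.09 + 482.35 = 480935.29
Import duty = 480935.29 × 14% = 67330.94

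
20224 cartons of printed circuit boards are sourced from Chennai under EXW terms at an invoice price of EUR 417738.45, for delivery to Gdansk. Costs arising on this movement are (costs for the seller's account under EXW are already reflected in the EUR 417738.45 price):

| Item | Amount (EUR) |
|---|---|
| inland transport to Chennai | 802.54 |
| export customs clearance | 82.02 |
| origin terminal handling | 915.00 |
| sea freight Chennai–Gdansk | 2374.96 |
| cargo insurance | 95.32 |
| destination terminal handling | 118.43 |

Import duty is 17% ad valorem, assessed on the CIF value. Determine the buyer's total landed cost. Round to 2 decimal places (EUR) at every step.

Total landed cost: EUR 493868.13

EXW: the seller makes goods available at their premises; the buyer bears all onward costs.
CIF value = EXW price + inland to port + export clearance + origin terminal + freight + insurance = 417738.45 + 802.54 + 82.02 + 915.00 + 2374.96 + 95.32 = 422008.29
Import duty = 422008.29 × 17% = 71741.41
Buyer bears: inland to port 802.54 + export clearance 82.02 + origin terminal 915.00 + freight 2374.96 + insurance 95.32 + destination terminal 118.43 + duty 71741.41 = 76129.68
Landed cost = invoice 417738.45 + 76129.68 = 493868.13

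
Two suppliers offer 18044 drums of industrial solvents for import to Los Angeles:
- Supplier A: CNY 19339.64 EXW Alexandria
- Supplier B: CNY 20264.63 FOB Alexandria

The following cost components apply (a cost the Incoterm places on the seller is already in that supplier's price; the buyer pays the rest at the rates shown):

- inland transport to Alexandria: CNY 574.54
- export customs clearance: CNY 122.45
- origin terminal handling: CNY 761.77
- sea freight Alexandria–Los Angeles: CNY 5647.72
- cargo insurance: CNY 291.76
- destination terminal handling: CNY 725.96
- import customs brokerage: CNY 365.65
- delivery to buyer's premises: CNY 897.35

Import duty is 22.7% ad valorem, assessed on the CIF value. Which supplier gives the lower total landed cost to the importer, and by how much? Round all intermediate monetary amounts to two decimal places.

Supplier B is cheaper by CNY 654.94

Supplier A (EXW):
CIF value = EXW price + inland to port + export clearance + origin terminal + freight + insurance = 19339.64 + 574.54 + 122.45 + 761.77 + 5647.72 + 291.76 = 26737.88
Import duty = 26737.88 × 22.7% = 6069.50
Buyer bears (A): 574.54 + 122.45 + 761.77 + 5647.72 + 291.76 + 725.96 + 365.65 + 897.35 = 9387.20
Landed cost (A) = invoice 19339.64 + 9387.20 + duty 6069.50 = 34796.34
Supplier B (FOB):
CIF value = FOB price + freight + insurance = 20264.63 + 5647.72 + 291.76 = 26204.11
Import duty = 26204.11 × 22.7% = 5948.33
Buyer bears (B): 5647.72 + 291.76 + 725.96 + 365.65 + 897.35 = 7928.44
Landed cost (B) = invoice 20264.63 + 7928.44 + duty 5948.33 = 34141.40
Difference = |34796.34 − 34141.40| = 654.94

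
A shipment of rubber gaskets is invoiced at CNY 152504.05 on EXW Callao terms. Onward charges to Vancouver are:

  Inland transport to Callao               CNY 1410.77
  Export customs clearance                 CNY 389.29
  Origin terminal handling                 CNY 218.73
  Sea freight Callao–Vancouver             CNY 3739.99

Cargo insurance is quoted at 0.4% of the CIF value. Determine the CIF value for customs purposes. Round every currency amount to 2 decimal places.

CIF value: CNY 158898.42

Let C be the CIF value. C = EXW price + pre-shipment costs + freight + 0.4% × C
C − 0.4% × C = 152504.05 + 1410.77 + 389.29 + 218.73 + 3739.99
0.996 × C = 158262.83
C = 158262.83 / 0.996 = 158898.42
Insurance premium = 0.4% × 158898.42 = 635.59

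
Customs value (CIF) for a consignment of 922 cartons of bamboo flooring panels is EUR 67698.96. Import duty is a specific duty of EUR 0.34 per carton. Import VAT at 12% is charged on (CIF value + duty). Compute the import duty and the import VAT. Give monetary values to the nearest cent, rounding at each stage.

Import duty: EUR 313.48; import VAT: EUR 8161.49

Import duty = 922 × 0.34 = 313.48
VAT base = CIF + duty = 67698.96 + 313.48 = 68012.44
Import VAT = 68012.44 × 12% = 8161.49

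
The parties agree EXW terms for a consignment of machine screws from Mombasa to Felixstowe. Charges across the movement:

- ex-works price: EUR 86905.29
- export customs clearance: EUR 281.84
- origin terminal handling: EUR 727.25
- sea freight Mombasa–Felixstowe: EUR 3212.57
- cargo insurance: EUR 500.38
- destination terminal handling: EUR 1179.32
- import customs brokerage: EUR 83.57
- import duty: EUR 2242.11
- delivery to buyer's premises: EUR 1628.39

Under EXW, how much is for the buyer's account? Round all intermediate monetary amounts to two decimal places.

EXW: the seller makes goods available at their premises; the buyer bears all onward costs.
Seller's account: goods 86905.29 = 86905.29
Buyer's account: export clearance 281.84 + origin terminal 727.25 + freight 3212.57 + insurance 500.38 + destination terminal 1179.32 + brokerage 83.57 + duty 2242.11 + delivery 1628.39 = 9855.43

Buyer's account: EUR 9855.43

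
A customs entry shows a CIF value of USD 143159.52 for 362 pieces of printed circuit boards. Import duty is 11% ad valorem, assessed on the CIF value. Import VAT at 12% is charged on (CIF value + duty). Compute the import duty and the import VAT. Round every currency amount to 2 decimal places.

Import duty = 143159.52 × 11% = 15747.55
VAT base = CIF + duty = 143159.52 + 15747.55 = 158907.07
Import VAT = 158907.07 × 12% = 19068.85

Import duty: USD 15747.55; import VAT: USD 19068.85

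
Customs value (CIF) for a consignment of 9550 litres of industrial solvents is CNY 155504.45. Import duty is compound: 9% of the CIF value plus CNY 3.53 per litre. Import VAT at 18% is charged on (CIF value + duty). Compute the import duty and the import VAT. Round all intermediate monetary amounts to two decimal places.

Ad valorem component: 155504.45 × 9% = 13995.40
Specific component: 9550 × 3.53 = 33711.50
Import duty = 13995.40 + 33711.50 = 47706.90
VAT base = CIF + duty = 155504.45 + 47706.90 = 203211.35
Import VAT = 203211.35 × 18% = 36578.04

Import duty: CNY 47706.90; import VAT: CNY 36578.04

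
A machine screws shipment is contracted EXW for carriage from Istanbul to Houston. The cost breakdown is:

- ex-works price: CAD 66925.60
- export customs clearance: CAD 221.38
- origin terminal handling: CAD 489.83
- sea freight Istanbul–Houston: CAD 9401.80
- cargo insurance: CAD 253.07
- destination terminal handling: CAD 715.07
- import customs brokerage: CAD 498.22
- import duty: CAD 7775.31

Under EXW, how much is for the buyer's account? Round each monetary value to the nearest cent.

EXW: the seller makes goods available at their premises; the buyer bears all onward costs.
Seller's account: goods 66925.60 = 66925.60
Buyer's account: export clearance 221.38 + origin terminal 489.83 + freight 9401.80 + insurance 253.07 + destination terminal 715.07 + brokerage 498.22 + duty 7775.31 = 19354.68

Buyer's account: CAD 19354.68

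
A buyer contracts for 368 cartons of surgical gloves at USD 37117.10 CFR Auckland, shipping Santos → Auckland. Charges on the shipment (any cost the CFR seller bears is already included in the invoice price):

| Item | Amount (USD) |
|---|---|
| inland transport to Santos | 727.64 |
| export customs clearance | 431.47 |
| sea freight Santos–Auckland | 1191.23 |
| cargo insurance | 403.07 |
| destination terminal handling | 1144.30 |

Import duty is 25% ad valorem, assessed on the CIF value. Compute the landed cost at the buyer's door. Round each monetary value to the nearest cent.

CFR: the seller pays costs through ocean freight to the destination port, but not insurance.
Already in the invoice (seller's account under CFR): inland to port, export clearance, freight — exclude.
CIF value = CFR price + insurance = 37117.10 + 403.07 = 37520.17
Import duty = 37520.17 × 25% = 9380.04
Buyer bears: insurance 403.07 + destination terminal 1144.30 + duty 9380.04 = 10927.41
Landed cost = invoice 37117.10 + 10927.41 = 48044.51

Total landed cost: USD 48044.51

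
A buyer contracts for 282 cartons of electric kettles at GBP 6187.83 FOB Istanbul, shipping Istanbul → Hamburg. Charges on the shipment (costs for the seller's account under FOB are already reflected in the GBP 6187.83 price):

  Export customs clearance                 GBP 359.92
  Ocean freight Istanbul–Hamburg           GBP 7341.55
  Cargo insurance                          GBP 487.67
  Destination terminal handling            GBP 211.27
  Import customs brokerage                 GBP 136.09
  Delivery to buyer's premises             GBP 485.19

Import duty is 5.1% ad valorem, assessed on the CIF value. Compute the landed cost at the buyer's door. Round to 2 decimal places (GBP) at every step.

Total landed cost: GBP 15564.47

FOB: the seller bears costs until goods are on board at the origin port; the buyer bears freight, insurance and all costs thereafter.
Already in the invoice (seller's account under FOB): export clearance — exclude.
CIF value = FOB price + freight + insurance = 6187.83 + 7341.55 + 487.67 = 14017.05
Import duty = 14017.05 × 5.1% = 714.87
Buyer bears: freight 7341.55 + insurance 487.67 + destination terminal 211.27 + brokerage 136.09 + delivery 485.19 + duty 714.87 = 9376.64
Landed cost = invoice 6187.83 + 9376.64 = 15564.47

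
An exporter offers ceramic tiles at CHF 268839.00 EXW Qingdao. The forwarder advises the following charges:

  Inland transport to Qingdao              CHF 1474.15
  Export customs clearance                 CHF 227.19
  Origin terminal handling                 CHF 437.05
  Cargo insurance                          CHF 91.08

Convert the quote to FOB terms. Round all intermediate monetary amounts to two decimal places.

Not relevant to the conversion: insurance — on the buyer under both terms; not part of either seller's price.
From EXW to FOB, the seller additionally bears: inland to port, export clearance, origin terminal.
FOB price = 268839.00 + 1474.15 + 227.19 + 437.05 = 270977.39

FOB price: CHF 270977.39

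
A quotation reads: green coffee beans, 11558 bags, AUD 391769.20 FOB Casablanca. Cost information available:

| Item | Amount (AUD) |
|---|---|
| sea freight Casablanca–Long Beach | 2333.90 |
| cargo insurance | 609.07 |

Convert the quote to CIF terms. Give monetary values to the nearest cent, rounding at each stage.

From FOB to CIF, the seller additionally bears: freight, insurance.
CIF price = 391769.20 + 2333.90 + 609.07 = 394712.17

CIF price: AUD 394712.17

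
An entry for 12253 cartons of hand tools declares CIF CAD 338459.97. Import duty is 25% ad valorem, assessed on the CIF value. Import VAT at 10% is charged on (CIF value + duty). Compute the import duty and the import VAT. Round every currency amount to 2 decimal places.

Import duty = 338459.97 × 25% = 84614.99
VAT base = CIF + duty = 338459.97 + 84614.99 = 423074.96
Import VAT = 423074.96 × 10% = 42307.50

Import duty: CAD 84614.99; import VAT: CAD 42307.50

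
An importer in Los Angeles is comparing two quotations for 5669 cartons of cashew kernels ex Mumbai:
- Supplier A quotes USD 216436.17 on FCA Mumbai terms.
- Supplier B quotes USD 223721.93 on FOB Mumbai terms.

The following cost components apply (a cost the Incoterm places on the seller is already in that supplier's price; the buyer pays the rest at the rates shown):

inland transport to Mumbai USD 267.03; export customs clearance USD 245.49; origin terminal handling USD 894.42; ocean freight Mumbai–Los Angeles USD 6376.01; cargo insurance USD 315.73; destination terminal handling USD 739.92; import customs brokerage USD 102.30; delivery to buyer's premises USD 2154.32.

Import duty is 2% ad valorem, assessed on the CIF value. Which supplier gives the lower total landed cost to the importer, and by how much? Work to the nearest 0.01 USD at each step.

Supplier A (FCA):
CIF value = FCA price + origin terminal + freight + insurance = 216436.17 + 894.42 + 6376.01 + 315.73 = 224022.33
Import duty = 224022.33 × 2% = 4480.45
Buyer bears (A): 894.42 + 6376.01 + 315.73 + 739.92 + 102.30 + 2154.32 = 10582.70
Landed cost (A) = invoice 216436.17 + 10582.70 + duty 4480.45 = 231499.32
Supplier B (FOB):
CIF value = FOB price + freight + insurance = 223721.93 + 6376.01 + 315.73 = 230413.67
Import duty = 230413.67 × 2% = 4608.27
Buyer bears (B): 6376.01 + 315.73 + 739.92 + 102.30 + 2154.32 = 9688.28
Landed cost (B) = invoice 223721.93 + 9688.28 + duty 4608.27 = 238018.48
Difference = |231499.32 − 238018.48| = 6519.16

Supplier A is cheaper by USD 6519.16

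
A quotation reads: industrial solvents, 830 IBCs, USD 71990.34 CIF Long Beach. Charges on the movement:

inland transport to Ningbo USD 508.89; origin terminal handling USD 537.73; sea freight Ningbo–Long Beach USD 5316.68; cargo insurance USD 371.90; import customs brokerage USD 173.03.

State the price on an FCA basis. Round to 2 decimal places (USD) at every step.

Not relevant to the conversion: inland to port — on the seller under both CIF and FCA; already in the CIF price and stays in the FCA price. brokerage — on the buyer under both terms; not part of either seller's price.
From CIF to FCA, the seller no longer bears: origin terminal, freight, insurance.
FCA price = 71990.34 − 537.73 − 5316.68 − 371.90 = 65764.03

FCA price: USD 65764.03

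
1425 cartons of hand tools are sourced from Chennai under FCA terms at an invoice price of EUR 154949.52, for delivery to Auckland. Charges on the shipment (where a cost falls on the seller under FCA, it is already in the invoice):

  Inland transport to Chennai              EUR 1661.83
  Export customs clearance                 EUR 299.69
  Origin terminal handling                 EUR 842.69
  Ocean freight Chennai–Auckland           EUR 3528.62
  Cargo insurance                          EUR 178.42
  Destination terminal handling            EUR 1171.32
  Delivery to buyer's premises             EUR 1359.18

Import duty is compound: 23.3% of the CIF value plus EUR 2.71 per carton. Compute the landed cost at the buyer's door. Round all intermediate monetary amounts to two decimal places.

Total landed cost: EUR 203054.83

FCA: the seller delivers export-cleared goods to the carrier; the buyer bears costs from that point.
Already in the invoice (seller's account under FCA): inland to port, export clearance — exclude.
CIF value = FCA price + origin terminal + freight + insurance = 154949.52 + 842.69 + 3528.62 + 178.42 = 159499.25
Ad valorem component: 159499.25 × 23.3% = 37163.33
Specific component: 1425 × 2.71 = 3861.75
Import duty = 37163.33 + 3861.75 = 41025.08
Buyer bears: origin terminal 842.69 + freight 3528.62 + insurance 178.42 + destination terminal 1171.32 + delivery 1359.18 + duty 41025.08 = 48105.31
Landed cost = invoice 154949.52 + 48105.31 = 203054.83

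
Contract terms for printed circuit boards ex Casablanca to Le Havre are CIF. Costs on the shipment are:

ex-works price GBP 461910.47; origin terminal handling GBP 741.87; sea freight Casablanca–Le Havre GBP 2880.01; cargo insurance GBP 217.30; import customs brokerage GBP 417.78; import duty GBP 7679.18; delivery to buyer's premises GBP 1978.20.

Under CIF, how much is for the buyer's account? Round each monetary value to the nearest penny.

CIF: the seller pays costs through ocean freight and marine insurance to the destination port.
Seller's account: goods 461910.47 + origin terminal 741.87 + freight 2880.01 + insurance 217.30 = 465749.65
Buyer's account: brokerage 417.78 + duty 7679.18 + delivery 1978.20 = 10075.16

Buyer's account: GBP 10075.16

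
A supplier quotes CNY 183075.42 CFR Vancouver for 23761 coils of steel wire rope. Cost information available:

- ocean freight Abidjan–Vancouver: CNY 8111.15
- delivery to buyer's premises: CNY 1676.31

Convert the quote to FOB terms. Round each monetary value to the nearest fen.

FOB price: CNY 174964.27

Not relevant to the conversion: delivery — on the buyer under both terms; not part of either seller's price.
From CFR to FOB, the seller no longer bears: freight.
FOB price = 183075.42 − 8111.15 = 174964.27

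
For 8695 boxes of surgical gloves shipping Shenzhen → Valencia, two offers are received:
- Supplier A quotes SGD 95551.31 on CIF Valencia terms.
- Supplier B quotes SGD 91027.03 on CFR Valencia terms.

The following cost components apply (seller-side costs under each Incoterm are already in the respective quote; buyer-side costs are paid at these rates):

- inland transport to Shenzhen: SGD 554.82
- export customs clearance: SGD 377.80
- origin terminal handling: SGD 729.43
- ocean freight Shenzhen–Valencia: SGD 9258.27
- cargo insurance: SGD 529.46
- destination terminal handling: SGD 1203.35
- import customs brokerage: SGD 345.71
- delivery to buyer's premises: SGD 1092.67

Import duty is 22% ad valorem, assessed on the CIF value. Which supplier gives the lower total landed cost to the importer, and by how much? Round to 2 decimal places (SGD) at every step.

Supplier B is cheaper by SGD 4873.68

Supplier A (CIF):
The CIF price already equals the CIF value: 95551.31
Import duty = 95551.31 × 22% = 21021.29
Buyer bears (A): 1203.35 + 345.71 + 1092.67 = 2641.73
Landed cost (A) = invoice 95551.31 + 2641.73 + duty 21021.29 = 119214.33
Supplier B (CFR):
CIF value = CFR price + insurance = 91027.03 + 529.46 = 91556.49
Import duty = 91556.49 × 22% = 20142.43
Buyer bears (B): 529.46 + 1203.35 + 345.71 + 1092.67 = 3171.19
Landed cost (B) = invoice 91027.03 + 3171.19 + duty 20142.43 = 114340.65
Difference = |119214.33 − 114340.65| = 4873.68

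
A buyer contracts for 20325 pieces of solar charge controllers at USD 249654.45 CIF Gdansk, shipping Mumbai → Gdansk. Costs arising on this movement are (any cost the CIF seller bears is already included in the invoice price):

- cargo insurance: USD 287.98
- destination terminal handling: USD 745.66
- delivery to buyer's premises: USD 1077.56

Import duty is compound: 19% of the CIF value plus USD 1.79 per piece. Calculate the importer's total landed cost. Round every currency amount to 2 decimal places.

Total landed cost: USD 335293.77

CIF: the seller pays costs through ocean freight and marine insurance to the destination port.
Already in the invoice (seller's account under CIF): insurance — exclude.
The CIF price already equals the CIF value: 249654.45
Ad valorem component: 249654.45 × 19% = 47434.35
Specific component: 20325 × 1.79 = 36381.75
Import duty = 47434.35 + 36381.75 = 83816.10
Buyer bears: destination terminal 745.66 + delivery 1077.56 + duty 83816.10 = 85639.32
Landed cost = invoice 249654.45 + 85639.32 = 335293.77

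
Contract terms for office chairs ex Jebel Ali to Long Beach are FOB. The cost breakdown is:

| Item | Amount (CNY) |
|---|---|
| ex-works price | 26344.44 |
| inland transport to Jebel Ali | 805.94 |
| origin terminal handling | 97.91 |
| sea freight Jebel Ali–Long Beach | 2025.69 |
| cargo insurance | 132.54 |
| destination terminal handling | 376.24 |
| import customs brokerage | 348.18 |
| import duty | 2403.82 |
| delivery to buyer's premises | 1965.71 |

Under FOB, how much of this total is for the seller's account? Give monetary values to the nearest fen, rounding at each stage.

FOB: the seller bears costs until goods are on board at the origin port; the buyer bears freight, insurance and all costs thereafter.
Seller's account: goods 26344.44 + inland to port 805.94 + origin terminal 97.91 = 27248.29
Buyer's account: freight 2025.69 + insurance 132.54 + destination terminal 376.24 + brokerage 348.18 + duty 2403.82 + delivery 1965.71 = 7252.18

Seller's account: CNY 27248.29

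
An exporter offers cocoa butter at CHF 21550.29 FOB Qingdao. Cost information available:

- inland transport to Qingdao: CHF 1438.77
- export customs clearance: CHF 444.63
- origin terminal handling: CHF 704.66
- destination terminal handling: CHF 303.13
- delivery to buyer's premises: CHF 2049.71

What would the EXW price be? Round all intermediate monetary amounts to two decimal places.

Not relevant to the conversion: destination terminal, delivery — on the buyer under both terms; not part of either seller's price.
From FOB to EXW, the seller no longer bears: inland to port, export clearance, origin terminal.
EXW price = 21550.29 − 1438.77 − 444.63 − 704.66 = 18962.23

EXW price: CHF 18962.23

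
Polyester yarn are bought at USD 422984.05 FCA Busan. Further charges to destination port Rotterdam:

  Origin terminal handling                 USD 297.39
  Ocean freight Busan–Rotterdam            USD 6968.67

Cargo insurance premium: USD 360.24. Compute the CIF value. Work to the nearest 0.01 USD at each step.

CIF = FCA price + pre-shipment costs + freight + insurance
CIF = 422984.05 + 297.39 + 6968.67 + 360.24 = 430610.35

CIF value: USD 430610.35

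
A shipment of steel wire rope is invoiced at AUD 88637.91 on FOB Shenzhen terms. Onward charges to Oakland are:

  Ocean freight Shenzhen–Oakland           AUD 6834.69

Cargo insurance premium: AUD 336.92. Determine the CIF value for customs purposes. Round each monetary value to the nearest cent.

CIF = FOB price + freight + insurance
CIF = 88637.91 + 6834.69 + 336.92 = 95809.52

CIF value: AUD 95809.52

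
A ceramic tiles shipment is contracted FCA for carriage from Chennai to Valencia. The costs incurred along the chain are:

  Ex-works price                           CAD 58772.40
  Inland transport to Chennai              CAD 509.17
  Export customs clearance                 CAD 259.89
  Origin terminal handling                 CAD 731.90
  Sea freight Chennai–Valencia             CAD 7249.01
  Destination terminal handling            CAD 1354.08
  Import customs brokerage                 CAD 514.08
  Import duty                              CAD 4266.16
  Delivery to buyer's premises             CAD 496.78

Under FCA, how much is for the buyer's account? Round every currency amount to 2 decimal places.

Buyer's account: CAD 14612.01

FCA: the seller delivers export-cleared goods to the carrier; the buyer bears costs from that point.
Seller's account: goods 58772.40 + inland to port 509.17 + export clearance 259.89 = 59541.46
Buyer's account: origin terminal 731.90 + freight 7249.01 + destination terminal 1354.08 + brokerage 514.08 + duty 4266.16 + delivery 496.78 = 14612.01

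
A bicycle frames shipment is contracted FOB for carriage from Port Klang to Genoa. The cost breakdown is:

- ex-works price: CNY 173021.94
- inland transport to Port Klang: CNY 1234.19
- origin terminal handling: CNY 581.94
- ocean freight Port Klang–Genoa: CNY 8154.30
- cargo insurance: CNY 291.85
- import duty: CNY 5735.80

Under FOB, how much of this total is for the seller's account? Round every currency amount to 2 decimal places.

FOB: the seller bears costs until goods are on board at the origin port; the buyer bears freight, insurance and all costs thereafter.
Seller's account: goods 173021.94 + inland to port 1234.19 + origin terminal 581.94 = 174838.07
Buyer's account: freight 8154.30 + insurance 291.85 + duty 5735.80 = 14181.95

Seller's account: CNY 174838.07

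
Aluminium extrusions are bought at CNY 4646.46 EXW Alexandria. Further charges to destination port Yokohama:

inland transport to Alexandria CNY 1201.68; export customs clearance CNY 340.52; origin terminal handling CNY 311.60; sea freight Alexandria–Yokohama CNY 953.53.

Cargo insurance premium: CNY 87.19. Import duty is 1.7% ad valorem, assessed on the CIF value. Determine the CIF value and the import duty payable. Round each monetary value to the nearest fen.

CIF value: CNY 7540.98; import duty: CNY 128.20

CIF = EXW price + pre-shipment costs + freight + insurance
CIF = 4646.46 + 1201.68 + 340.52 + 311.60 + 953.53 + 87.19 = 7540.98
Import duty = 7540.98 × 1.7% = 128.20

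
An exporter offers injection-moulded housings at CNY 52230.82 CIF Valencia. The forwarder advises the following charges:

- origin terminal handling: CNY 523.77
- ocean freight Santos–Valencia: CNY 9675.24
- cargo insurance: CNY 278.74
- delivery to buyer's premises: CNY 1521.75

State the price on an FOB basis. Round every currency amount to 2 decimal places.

Not relevant to the conversion: origin terminal — on the seller under both CIF and FOB; already in the CIF price and stays in the FOB price. delivery — on the buyer under both terms; not part of either seller's price.
From CIF to FOB, the seller no longer bears: freight, insurance.
FOB price = 52230.82 − 9675.24 − 278.74 = 42276.84

FOB price: CNY 42276.84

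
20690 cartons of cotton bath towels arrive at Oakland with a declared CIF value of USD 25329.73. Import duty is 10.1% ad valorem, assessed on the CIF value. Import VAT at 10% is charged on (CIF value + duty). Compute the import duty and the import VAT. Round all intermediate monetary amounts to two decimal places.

Import duty: USD 2558.30; import VAT: USD 2788.80

Import duty = 25329.73 × 10.1% = 2558.30
VAT base = CIF + duty = 25329.73 + 2558.30 = 27888.03
Import VAT = 27888.03 × 10% = 2788.80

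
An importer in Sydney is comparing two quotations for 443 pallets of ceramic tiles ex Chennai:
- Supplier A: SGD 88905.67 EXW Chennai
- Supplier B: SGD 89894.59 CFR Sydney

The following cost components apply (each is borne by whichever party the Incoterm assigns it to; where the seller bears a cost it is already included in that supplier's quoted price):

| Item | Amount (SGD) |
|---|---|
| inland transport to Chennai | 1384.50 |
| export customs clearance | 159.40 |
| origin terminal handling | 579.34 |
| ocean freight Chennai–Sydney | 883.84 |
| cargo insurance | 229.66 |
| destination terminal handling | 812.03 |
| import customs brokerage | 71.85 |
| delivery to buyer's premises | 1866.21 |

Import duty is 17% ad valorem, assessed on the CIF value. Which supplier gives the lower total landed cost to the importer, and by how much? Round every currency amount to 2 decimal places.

Supplier B is cheaper by SGD 2361.25

Supplier A (EXW):
CIF value = EXW price + inland to port + export clearance + origin terminal + freight + insurance = 88905.67 + 1384.50 + 159.40 + 579.34 + 883.84 + 229.66 = 92142.41
Import duty = 92142.41 × 17% = 15664.21
Buyer bears (A): 1384.50 + 159.40 + 579.34 + 883.84 + 229.66 + 812.03 + 71.85 + 1866.21 = 5986.83
Landed cost (A) = invoice 88905.67 + 5986.83 + duty 15664.21 = 110556.71
Supplier B (CFR):
CIF value = CFR price + insurance = 89894.59 + 229.66 = 90124.25
Import duty = 90124.25 × 17% = 15321.12
Buyer bears (B): 229.66 + 812.03 + 71.85 + 1866.21 = 2979.75
Landed cost (B) = invoice 89894.59 + 2979.75 + duty 15321.12 = 108195.46
Difference = |110556.71 − 108195.46| = 2361.25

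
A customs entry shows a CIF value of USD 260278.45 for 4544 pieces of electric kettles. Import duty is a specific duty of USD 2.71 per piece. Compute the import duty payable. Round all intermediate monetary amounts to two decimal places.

Import duty: USD 12314.24

Import duty = 4544 × 2.71 = 12314.24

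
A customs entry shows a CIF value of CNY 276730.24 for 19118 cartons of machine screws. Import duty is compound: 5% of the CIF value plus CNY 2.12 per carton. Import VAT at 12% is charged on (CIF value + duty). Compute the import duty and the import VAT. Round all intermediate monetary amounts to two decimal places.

Import duty: CNY 54366.67; import VAT: CNY 39731.63

Ad valorem component: 276730.24 × 5% = 13836.51
Specific component: 19118 × 2.12 = 40530.16
Import duty = 13836.51 + 40530.16 = 54366.67
VAT base = CIF + duty = 276730.24 + 54366.67 = 331096.91
Import VAT = 331096.91 × 12% = 39731.63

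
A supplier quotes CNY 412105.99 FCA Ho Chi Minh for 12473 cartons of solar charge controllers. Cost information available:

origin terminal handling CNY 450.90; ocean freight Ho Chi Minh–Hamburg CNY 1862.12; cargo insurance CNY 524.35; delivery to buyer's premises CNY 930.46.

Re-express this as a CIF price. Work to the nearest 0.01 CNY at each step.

Not relevant to the conversion: delivery — on the buyer under both terms; not part of either seller's price.
From FCA to CIF, the seller additionally bears: origin terminal, freight, insurance.
CIF price = 412105.99 + 450.90 + 1862.12 + 524.35 = 414943.36

CIF price: CNY 414943.36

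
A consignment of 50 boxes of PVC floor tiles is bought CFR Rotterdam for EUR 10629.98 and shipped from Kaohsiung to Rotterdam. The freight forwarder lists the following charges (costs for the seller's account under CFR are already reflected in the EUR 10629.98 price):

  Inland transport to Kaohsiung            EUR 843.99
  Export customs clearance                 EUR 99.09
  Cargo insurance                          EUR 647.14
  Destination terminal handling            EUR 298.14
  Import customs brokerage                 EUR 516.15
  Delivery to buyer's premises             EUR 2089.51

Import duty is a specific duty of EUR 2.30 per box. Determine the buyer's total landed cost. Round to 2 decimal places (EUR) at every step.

Total landed cost: EUR 14295.92

CFR: the seller pays costs through ocean freight to the destination port, but not insurance.
Already in the invoice (seller's account under CFR): inland to port, export clearance — exclude.
CIF value = CFR price + insurance = 10629.98 + 647.14 = 11277.12
Import duty = 50 × 2.30 = 115.00
Buyer bears: insurance 647.14 + destination terminal 298.14 + brokerage 516.15 + delivery 2089.51 + duty 115.00 = 3665.94
Landed cost = invoice 10629.98 + 3665.94 = 14295.92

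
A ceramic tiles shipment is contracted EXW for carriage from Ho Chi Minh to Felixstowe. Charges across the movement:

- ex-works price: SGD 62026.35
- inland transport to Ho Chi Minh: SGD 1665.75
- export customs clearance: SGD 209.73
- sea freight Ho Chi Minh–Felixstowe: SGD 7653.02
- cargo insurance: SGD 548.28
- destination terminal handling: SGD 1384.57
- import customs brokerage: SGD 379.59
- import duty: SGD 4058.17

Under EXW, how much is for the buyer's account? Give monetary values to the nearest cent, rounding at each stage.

EXW: the seller makes goods available at their premises; the buyer bears all onward costs.
Seller's account: goods 62026.35 = 62026.35
Buyer's account: inland to port 1665.75 + export clearance 209.73 + freight 7653.02 + insurance 548.28 + destination terminal 1384.57 + brokerage 379.59 + duty 4058.17 = 15899.11

Buyer's account: SGD 15899.11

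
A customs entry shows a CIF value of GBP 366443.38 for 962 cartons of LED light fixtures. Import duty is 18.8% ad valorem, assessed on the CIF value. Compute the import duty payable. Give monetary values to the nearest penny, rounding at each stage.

Import duty = 366443.38 × 18.8% = 68891.36

Import duty: GBP 68891.36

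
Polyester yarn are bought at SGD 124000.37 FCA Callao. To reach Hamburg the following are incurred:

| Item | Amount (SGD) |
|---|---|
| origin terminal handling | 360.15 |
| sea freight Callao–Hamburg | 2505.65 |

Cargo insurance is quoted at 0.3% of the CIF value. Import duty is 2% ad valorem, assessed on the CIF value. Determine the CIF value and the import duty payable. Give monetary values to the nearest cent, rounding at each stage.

CIF value: SGD 127247.91; import duty: SGD 2544.96

Let C be the CIF value. C = FCA price + pre-shipment costs + freight + 0.3% × C
C − 0.3% × C = 124000.37 + 360.15 + 2505.65
0.997 × C = 126866.17
C = 126866.17 / 0.997 = 127247.91
Insurance premium = 0.3% × 127247.91 = 381.74
Import duty = 127247.91 × 2% = 2544.96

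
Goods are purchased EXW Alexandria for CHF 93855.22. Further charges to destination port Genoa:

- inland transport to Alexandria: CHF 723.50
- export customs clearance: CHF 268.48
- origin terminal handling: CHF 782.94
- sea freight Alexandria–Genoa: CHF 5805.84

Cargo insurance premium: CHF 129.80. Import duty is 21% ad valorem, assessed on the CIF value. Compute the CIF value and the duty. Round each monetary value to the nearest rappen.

CIF = EXW price + pre-shipment costs + freight + insurance
CIF = 93855.22 + 723.50 + 268.48 + 782.94 + 5805.84 + 129.80 = 101565.78
Import duty = 101565.78 × 21% = 21328.81

CIF value: CHF 101565.78; import duty: CHF 21328.81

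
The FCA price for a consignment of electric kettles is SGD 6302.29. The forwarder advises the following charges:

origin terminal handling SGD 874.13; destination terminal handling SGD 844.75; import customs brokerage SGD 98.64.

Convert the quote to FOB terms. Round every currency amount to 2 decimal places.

Not relevant to the conversion: brokerage, destination terminal — on the buyer under both terms; not part of either seller's price.
From FCA to FOB, the seller additionally bears: origin terminal.
FOB price = 6302.29 + 874.13 = 7176.42

FOB price: SGD 7176.42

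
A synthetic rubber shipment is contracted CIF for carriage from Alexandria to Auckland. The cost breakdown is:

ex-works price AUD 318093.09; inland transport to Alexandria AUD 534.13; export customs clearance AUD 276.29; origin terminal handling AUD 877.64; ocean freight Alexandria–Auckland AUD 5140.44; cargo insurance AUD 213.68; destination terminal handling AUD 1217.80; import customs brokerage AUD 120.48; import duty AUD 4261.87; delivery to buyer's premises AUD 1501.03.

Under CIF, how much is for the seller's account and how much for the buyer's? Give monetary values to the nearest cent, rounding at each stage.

Seller: AUD 325135.27; buyer: AUD 7101.18

CIF: the seller pays costs through ocean freight and marine insurance to the destination port.
Seller's account: goods 318093.09 + inland to port 534.13 + export clearance 276.29 + origin terminal 877.64 + freight 5140.44 + insurance 213.68 = 325135.27
Buyer's account: destination terminal 1217.80 + brokerage 120.48 + duty 4261.87 + delivery 1501.03 = 7101.18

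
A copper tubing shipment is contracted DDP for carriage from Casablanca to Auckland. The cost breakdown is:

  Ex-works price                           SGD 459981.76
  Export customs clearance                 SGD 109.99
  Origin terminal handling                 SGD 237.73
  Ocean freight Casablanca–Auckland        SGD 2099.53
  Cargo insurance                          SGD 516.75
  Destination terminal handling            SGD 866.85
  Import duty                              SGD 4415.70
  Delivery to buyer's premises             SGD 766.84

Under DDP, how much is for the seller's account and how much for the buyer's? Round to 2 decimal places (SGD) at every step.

DDP: the seller bears all costs including import duty.
Seller's account: goods 459981.76 + export clearance 109.99 + origin terminal 237.73 + freight 2099.53 + insurance 516.75 + destination terminal 866.85 + duty 4415.70 + delivery 766.84 = 468995.15
Buyer's account: 0.00

Seller: SGD 468995.15; buyer: SGD 0.00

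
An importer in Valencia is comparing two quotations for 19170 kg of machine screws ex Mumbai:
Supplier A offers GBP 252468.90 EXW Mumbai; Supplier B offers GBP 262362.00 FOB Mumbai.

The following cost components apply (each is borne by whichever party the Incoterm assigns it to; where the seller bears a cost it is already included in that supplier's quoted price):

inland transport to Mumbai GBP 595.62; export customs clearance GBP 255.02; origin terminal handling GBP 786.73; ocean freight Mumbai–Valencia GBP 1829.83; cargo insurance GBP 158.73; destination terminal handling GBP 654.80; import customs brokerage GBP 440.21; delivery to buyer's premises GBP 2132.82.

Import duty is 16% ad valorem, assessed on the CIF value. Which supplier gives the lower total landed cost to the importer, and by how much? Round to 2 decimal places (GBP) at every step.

Supplier A is cheaper by GBP 9576.65

Supplier A (EXW):
CIF value = EXW price + inland to port + export clearance + origin terminal + freight + insurance = 252468.90 + 595.62 + 255.02 + 786.73 + 1829.83 + 158.73 = 256094.83
Import duty = 256094.83 × 16% = 40975.17
Buyer bears (A): 595.62 + 255.02 + 786.73 + 1829.83 + 158.73 + 654.80 + 440.21 + 2132.82 = 6853.76
Landed cost (A) = invoice 252468.90 + 6853.76 + duty 40975.17 = 300297.83
Supplier B (FOB):
CIF value = FOB price + freight + insurance = 262362.00 + 1829.83 + 158.73 = 264350.56
Import duty = 264350.56 × 16% = 42296.09
Buyer bears (B): 1829.83 + 158.73 + 654.80 + 440.21 + 2132.82 = 5216.39
Landed cost (B) = invoice 262362.00 + 5216.39 + duty 42296.09 = 309874.48
Difference = |300297.83 − 309874.48| = 9576.65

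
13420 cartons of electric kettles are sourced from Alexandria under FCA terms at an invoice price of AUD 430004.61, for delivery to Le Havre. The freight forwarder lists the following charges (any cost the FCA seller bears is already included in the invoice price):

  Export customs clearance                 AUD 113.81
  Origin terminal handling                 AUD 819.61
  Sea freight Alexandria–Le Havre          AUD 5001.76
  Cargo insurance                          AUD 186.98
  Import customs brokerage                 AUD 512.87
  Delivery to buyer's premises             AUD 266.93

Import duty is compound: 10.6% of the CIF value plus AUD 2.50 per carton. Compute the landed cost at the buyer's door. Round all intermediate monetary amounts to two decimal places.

Total landed cost: AUD 516560.13

FCA: the seller delivers export-cleared goods to the carrier; the buyer bears costs from that point.
Already in the invoice (seller's account under FCA): export clearance — exclude.
CIF value = FCA price + origin terminal + freight + insurance = 430004.61 + 819.61 + 5001.76 + 186.98 = 436012.96
Ad valorem component: 436012.96 × 10.6% = 46217.37
Specific component: 13420 × 2.50 = 33550.00
Import duty = 46217.37 + 33550.00 = 79767.37
Buyer bears: origin terminal 819.61 + freight 5001.76 + insurance 186.98 + brokerage 512.87 + delivery 266.93 + duty 79767.37 = 86555.52
Landed cost = invoice 430004.61 + 86555.52 = 516560.13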